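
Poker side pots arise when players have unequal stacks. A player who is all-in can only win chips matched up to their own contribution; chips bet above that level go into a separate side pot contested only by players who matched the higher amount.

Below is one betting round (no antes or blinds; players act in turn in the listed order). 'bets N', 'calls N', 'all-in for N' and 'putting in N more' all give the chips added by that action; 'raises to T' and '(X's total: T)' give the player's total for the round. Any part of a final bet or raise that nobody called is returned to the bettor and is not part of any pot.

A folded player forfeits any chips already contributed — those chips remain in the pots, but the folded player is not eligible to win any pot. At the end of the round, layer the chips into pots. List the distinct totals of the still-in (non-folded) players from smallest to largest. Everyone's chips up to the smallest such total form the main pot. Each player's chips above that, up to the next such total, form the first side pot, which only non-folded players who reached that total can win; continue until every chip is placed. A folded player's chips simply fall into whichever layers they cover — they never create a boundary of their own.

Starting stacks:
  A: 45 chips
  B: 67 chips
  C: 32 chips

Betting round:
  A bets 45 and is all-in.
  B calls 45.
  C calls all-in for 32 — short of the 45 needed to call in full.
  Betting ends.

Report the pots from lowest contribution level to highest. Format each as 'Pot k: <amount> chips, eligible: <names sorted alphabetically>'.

Pot 1: 96 chips, eligible: A, B, C
Pot 2: 26 chips, eligible: A, B

Derivation:
Contributions: A=45, B=45, C=32
Pot levels (distinct totals of non-folded players): 32, 45
Layer 1-32: 32 each from A, B, C = 32*3 = 96 chips; eligible A, B, C
Layer 33-45: 13 each from A, B = 13*2 = 26 chips; eligible A, B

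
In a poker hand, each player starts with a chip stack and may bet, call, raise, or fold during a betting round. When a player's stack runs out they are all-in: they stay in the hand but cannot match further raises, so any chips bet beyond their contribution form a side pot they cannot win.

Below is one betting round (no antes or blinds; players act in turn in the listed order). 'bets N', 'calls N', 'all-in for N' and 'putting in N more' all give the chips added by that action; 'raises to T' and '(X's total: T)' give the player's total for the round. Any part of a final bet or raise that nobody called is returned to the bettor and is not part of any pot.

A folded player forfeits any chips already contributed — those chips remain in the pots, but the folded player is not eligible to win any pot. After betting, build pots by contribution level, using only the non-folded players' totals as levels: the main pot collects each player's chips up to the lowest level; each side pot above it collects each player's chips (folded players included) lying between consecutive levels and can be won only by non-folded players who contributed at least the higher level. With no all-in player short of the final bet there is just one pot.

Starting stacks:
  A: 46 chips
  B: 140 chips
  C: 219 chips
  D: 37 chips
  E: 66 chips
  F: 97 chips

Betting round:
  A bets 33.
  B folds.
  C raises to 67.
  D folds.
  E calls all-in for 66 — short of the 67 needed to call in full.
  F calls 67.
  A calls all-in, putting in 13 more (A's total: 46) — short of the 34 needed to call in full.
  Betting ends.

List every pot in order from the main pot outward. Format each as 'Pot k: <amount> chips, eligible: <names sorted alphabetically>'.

Contributions: A=46, C=67, E=66, F=67
Folded: B, D
Pot levels (distinct totals of non-folded players): 46, 66, 67
Layer 1-46: 46 each from A, C, E, F = 46*4 = 184 chips; eligible A, C, E, F
Layer 47-66: 20 each from C, E, F = 20*3 = 60 chips; eligible C, E, F
Layer 67-67: 1 each from C, F = 1*2 = 2 chips; eligible C, F

Pot 1: 184 chips, eligible: A, C, E, F
Pot 2: 60 chips, eligible: C, E, F
Pot 3: 2 chips, eligible: C, F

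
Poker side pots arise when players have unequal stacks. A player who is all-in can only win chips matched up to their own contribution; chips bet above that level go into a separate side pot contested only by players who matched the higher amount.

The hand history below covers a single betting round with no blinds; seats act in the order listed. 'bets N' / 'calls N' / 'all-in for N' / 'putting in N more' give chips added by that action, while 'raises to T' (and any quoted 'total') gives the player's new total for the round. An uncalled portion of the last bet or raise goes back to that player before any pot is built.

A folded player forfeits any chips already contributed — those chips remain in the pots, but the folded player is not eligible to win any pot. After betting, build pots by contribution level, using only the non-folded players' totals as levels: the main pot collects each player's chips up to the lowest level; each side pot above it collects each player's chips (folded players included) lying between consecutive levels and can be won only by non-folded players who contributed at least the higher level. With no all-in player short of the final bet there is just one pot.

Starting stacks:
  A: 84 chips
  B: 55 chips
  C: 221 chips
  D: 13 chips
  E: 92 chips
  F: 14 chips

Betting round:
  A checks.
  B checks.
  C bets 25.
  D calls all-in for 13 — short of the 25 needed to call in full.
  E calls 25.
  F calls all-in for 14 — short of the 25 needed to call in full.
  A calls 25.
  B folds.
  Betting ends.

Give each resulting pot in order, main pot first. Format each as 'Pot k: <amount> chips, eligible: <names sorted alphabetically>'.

Pot 1: 65 chips, eligible: A, C, D, E, F
Pot 2: 4 chips, eligible: A, C, E, F
Pot 3: 33 chips, eligible: A, C, E

Derivation:
Contributions: A=25, C=25, D=13, E=25, F=14
Folded: B
Pot levels (distinct totals of non-folded players): 13, 14, 25
Layer 1-13: 13 each from A, C, D, E, F = 13*5 = 65 chips; eligible A, C, D, E, F
Layer 14-14: 1 each from A, C, E, F = 1*4 = 4 chips; eligible A, C, E, F
Layer 15-25: 11 each from A, C, E = 11*3 = 33 chips; eligible A, C, E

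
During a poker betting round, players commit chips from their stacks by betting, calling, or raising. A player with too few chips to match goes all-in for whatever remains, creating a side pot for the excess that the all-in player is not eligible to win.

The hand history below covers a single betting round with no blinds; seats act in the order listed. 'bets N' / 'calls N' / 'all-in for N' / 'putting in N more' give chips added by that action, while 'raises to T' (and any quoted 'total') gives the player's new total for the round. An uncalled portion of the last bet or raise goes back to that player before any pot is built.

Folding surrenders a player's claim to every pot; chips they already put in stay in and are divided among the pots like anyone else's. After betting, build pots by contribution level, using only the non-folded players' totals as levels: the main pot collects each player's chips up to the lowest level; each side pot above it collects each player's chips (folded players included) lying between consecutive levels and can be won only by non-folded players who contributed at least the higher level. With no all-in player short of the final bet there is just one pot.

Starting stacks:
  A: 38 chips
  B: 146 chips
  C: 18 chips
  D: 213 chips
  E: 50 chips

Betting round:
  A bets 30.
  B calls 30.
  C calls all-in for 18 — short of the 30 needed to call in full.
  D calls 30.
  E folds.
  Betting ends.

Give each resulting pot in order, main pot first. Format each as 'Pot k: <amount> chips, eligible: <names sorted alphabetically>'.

Contributions: A=30, B=30, C=18, D=30
Folded: E
Pot levels (distinct totals of non-folded players): 18, 30
Layer 1-18: 18 each from A, B, C, D = 18*4 = 72 chips; eligible A, B, C, D
Layer 19-30: 12 each from A, B, D = 12*3 = 36 chips; eligible A, B, D

Pot 1: 72 chips, eligible: A, B, C, D
Pot 2: 36 chips, eligible: A, B, D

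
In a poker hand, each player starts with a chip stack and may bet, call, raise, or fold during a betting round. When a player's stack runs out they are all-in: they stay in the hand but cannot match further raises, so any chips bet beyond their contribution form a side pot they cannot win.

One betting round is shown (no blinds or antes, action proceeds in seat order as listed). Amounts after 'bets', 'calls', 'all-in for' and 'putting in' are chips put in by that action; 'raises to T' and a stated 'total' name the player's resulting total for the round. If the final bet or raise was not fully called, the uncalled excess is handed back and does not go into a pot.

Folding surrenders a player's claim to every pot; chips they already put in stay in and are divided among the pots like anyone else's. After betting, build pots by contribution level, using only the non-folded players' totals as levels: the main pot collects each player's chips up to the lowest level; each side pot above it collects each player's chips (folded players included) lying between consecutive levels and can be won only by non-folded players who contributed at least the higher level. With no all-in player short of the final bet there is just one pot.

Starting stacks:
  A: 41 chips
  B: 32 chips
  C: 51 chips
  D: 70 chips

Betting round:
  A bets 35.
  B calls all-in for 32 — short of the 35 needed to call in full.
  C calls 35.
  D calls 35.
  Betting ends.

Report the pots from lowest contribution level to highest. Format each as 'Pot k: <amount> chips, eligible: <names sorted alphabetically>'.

Contributions: A=35, B=32, C=35, D=35
Pot levels (distinct totals of non-folded players): 32, 35
Layer 1-32: 32 each from A, B, C, D = 32*4 = 128 chips; eligible A, B, C, D
Layer 33-35: 3 each from A, C, D = 3*3 = 9 chips; eligible A, C, D

Pot 1: 128 chips, eligible: A, B, C, D
Pot 2: 9 chips, eligible: A, C, D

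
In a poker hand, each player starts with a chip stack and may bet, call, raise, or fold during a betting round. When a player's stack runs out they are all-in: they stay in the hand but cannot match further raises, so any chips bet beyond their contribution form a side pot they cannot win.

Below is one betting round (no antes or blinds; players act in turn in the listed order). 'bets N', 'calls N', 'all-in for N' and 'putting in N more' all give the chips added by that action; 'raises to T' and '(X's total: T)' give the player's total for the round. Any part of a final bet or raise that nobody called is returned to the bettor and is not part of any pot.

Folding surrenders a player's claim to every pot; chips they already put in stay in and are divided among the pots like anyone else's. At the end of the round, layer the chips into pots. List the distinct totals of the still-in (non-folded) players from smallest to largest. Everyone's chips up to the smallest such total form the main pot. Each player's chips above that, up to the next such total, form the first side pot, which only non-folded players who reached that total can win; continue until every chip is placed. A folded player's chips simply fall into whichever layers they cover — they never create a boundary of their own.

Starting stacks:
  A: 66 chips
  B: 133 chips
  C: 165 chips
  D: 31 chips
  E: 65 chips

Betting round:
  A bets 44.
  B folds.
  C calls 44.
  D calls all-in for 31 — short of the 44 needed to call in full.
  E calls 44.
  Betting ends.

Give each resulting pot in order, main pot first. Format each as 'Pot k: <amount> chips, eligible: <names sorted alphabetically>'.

Contributions: A=44, C=44, D=31, E=44
Folded: B
Pot levels (distinct totals of non-folded players): 31, 44
Layer 1-31: 31 each from A, C, D, E = 31*4 = 124 chips; eligible A, C, D, E
Layer 32-44: 13 each from A, C, E = 13*3 = 39 chips; eligible A, C, E

Pot 1: 124 chips, eligible: A, C, D, E
Pot 2: 39 chips, eligible: A, C, E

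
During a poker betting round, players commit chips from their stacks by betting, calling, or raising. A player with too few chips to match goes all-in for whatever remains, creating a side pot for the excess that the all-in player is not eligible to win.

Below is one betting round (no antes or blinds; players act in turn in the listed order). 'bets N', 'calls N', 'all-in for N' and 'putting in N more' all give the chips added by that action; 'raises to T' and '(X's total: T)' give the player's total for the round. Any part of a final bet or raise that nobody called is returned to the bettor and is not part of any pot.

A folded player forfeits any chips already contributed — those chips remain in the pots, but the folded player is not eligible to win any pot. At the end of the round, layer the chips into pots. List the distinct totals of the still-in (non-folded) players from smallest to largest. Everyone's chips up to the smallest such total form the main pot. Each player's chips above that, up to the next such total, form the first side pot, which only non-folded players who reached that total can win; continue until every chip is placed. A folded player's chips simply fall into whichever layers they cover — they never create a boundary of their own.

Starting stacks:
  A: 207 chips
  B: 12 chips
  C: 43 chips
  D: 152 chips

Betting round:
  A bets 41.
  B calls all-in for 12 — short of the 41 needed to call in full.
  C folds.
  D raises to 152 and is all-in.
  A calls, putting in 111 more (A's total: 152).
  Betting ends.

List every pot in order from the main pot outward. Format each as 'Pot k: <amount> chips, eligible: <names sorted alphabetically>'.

Contributions: A=152, B=12, D=152
Folded: C
Pot levels (distinct totals of non-folded players): 12, 152
Layer 1-12: 12 each from A, B, D = 12*3 = 36 chips; eligible A, B, D
Layer 13-152: 140 each from A, D = 140*2 = 280 chips; eligible A, D

Pot 1: 36 chips, eligible: A, B, D
Pot 2: 280 chips, eligible: A, D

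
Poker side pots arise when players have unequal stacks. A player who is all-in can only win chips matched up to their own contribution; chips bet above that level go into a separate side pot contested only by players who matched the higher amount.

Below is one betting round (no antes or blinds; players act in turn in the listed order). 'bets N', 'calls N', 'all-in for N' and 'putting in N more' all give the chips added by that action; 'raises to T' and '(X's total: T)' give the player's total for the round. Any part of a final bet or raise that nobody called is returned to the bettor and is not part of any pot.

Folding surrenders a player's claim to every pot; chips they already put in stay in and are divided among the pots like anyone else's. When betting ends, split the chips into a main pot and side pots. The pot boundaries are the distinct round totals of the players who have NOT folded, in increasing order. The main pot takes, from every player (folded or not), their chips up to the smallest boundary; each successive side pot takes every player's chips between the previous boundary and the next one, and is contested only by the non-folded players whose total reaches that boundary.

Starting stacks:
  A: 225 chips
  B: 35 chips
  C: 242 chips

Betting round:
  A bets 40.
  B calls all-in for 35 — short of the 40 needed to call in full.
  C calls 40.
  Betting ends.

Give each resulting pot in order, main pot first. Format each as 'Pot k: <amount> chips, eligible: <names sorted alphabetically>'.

Contributions: A=40, B=35, C=40
Pot levels (distinct totals of non-folded players): 35, 40
Layer 1-35: 35 each from A, B, C = 35*3 = 105 chips; eligible A, B, C
Layer 36-40: 5 each from A, C = 5*2 = 10 chips; eligible A, C

Pot 1: 105 chips, eligible: A, B, C
Pot 2: 10 chips, eligible: A, C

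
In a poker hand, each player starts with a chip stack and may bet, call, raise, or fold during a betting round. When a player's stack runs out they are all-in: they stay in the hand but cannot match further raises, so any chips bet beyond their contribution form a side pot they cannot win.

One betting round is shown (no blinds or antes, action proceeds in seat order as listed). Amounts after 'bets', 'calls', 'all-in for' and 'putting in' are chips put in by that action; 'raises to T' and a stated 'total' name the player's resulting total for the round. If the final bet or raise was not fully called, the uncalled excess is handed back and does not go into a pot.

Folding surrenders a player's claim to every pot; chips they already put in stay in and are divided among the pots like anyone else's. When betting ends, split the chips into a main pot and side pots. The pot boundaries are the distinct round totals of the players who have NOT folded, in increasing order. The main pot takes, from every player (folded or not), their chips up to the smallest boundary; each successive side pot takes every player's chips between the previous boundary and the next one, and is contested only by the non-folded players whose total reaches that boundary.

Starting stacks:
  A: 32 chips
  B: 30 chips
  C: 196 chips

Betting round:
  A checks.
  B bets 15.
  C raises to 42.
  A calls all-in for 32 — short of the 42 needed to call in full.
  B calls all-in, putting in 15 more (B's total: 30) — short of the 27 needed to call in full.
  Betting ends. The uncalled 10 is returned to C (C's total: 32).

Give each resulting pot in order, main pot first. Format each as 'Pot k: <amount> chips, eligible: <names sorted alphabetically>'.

Contributions (after 10 returned to C): A=32, B=30, C=32
Pot levels (distinct totals of non-folded players): 30, 32
Layer 1-30: 30 each from A, B, C = 30*3 = 90 chips; eligible A, B, C
Layer 31-32: 2 each from A, C = 2*2 = 4 chips; eligible A, C

Pot 1: 90 chips, eligible: A, B, C
Pot 2: 4 chips, eligible: A, C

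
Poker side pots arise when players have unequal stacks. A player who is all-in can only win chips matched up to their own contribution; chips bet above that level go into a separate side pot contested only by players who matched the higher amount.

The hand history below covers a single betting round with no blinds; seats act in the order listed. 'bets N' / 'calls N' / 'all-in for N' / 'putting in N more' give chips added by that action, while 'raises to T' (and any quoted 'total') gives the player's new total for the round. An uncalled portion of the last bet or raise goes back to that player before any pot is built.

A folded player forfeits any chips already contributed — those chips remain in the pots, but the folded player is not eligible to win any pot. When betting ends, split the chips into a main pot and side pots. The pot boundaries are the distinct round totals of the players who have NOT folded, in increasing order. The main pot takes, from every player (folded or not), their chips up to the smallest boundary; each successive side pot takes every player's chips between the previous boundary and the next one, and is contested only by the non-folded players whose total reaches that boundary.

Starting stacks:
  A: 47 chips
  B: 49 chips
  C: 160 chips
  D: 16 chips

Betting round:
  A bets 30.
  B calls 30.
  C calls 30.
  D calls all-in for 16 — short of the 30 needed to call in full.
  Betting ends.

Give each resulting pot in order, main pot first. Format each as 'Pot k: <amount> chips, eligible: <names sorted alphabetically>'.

Pot 1: 64 chips, eligible: A, B, C, D
Pot 2: 42 chips, eligible: A, B, C

Derivation:
Contributions: A=30, B=30, C=30, D=16
Pot levels (distinct totals of non-folded players): 16, 30
Layer 1-16: 16 each from A, B, C, D = 16*4 = 64 chips; eligible A, B, C, D
Layer 17-30: 14 each from A, B, C = 14*3 = 42 chips; eligible A, B, C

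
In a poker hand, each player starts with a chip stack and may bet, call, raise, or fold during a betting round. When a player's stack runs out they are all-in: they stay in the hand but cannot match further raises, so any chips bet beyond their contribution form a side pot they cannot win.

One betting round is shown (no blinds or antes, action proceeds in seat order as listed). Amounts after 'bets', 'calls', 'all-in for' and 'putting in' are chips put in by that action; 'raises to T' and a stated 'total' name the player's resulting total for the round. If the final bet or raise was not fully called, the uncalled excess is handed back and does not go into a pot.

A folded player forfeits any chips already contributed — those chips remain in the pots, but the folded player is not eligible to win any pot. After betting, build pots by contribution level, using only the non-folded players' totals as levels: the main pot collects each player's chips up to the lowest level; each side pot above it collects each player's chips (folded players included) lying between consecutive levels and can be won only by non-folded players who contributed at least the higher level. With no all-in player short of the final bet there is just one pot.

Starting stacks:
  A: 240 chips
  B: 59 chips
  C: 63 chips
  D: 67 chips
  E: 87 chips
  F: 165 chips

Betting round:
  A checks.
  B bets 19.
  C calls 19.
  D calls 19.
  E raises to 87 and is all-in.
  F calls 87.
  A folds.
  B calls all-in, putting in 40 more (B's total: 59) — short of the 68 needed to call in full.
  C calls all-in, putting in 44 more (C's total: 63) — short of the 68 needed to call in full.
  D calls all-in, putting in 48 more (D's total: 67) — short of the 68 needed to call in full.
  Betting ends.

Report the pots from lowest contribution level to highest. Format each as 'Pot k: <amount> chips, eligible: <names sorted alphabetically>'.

Pot 1: 295 chips, eligible: B, C, D, E, F
Pot 2: 16 chips, eligible: C, D, E, F
Pot 3: 12 chips, eligible: D, E, F
Pot 4: 40 chips, eligible: E, F

Derivation:
Contributions: B=59, C=63, D=67, E=87, F=87
Folded: A
Pot levels (distinct totals of non-folded players): 59, 63, 67, 87
Layer 1-59: 59 each from B, C, D, E, F = 59*5 = 295 chips; eligible B, C, D, E, F
Layer 60-63: 4 each from C, D, E, F = 4*4 = 16 chips; eligible C, D, E, F
Layer 64-67: 4 each from D, E, F = 4*3 = 12 chips; eligible D, E, F
Layer 68-87: 20 each from E, F = 20*2 = 40 chips; eligible E, F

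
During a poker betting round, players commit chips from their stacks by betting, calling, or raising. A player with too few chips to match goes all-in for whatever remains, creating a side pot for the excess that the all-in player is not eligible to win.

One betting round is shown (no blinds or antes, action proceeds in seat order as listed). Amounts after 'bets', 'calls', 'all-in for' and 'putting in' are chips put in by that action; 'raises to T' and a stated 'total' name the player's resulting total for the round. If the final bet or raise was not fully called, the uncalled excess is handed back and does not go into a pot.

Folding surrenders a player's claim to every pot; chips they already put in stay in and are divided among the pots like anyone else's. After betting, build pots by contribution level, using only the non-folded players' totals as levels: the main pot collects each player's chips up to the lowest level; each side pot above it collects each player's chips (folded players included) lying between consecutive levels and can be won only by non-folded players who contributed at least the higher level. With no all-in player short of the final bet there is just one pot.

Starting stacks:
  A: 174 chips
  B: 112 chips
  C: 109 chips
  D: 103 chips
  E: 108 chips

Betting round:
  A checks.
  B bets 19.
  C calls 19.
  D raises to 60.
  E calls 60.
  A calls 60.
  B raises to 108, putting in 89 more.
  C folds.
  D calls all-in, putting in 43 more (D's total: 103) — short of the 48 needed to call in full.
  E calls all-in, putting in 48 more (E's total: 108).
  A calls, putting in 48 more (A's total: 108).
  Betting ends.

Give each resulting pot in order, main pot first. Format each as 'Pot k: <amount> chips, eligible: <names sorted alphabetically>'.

Contributions: A=108, B=108, C=19, D=103, E=108
Folded: C
Pot levels (distinct totals of non-folded players): 103, 108
Layer 1-103: A 103 + B 103 + C 19 + D 103 + E 103 = 431 chips; eligible A, B, D, E
Layer 104-108: 5 each from A, B, E = 5*3 = 15 chips; eligible A, B, E

Pot 1: 431 chips, eligible: A, B, D, E
Pot 2: 15 chips, eligible: A, B, E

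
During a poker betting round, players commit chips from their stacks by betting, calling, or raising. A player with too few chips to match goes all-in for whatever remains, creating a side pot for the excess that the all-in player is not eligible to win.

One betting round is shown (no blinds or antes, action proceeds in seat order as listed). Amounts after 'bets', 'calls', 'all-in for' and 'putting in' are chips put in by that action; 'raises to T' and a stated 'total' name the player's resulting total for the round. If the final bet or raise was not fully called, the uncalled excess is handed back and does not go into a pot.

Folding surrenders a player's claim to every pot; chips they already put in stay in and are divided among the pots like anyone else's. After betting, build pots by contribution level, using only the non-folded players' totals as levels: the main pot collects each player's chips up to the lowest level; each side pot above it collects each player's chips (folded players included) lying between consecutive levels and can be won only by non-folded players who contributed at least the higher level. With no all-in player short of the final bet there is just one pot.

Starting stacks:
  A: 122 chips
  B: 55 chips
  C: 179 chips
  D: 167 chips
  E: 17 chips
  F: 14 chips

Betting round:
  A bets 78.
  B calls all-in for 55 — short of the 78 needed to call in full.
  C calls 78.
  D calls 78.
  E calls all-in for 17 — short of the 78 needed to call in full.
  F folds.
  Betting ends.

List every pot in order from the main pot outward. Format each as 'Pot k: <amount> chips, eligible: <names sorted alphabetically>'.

Contributions: A=78, B=55, C=78, D=78, E=17
Folded: F
Pot levels (distinct totals of non-folded players): 17, 55, 78
Layer 1-17: 17 each from A, B, C, D, E = 17*5 = 85 chips; eligible A, B, C, D, E
Layer 18-55: 38 each from A, B, C, D = 38*4 = 152 chips; eligible A, B, C, D
Layer 56-78: 23 each from A, C, D = 23*3 = 69 chips; eligible A, C, D

Pot 1: 85 chips, eligible: A, B, C, D, E
Pot 2: 152 chips, eligible: A, B, C, D
Pot 3: 69 chips, eligible: A, C, D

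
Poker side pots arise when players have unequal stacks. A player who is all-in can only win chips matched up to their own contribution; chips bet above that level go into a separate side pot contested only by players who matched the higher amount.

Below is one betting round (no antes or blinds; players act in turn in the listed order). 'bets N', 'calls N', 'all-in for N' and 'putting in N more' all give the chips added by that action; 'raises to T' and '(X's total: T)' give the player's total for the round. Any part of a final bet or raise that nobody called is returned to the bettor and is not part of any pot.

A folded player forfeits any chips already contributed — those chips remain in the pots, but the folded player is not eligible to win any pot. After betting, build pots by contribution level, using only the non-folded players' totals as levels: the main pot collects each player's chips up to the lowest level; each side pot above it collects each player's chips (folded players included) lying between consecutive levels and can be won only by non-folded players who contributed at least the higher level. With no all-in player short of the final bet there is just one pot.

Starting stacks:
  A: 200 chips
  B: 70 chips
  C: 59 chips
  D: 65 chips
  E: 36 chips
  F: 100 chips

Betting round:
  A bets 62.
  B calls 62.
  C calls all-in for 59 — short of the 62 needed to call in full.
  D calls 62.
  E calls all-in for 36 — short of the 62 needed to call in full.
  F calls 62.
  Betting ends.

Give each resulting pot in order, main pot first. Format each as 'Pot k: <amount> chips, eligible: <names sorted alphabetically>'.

Contributions: A=62, B=62, C=59, D=62, E=36, F=62
Pot levels (distinct totals of non-folded players): 36, 59, 62
Layer 1-36: 36 each from A, B, C, D, E, F = 36*6 = 216 chips; eligible A, B, C, D, E, F
Layer 37-59: 23 each from A, B, C, D, F = 23*5 = 115 chips; eligible A, B, C, D, F
Layer 60-62: 3 each from A, B, D, F = 3*4 = 12 chips; eligible A, B, D, F

Pot 1: 216 chips, eligible: A, B, C, D, E, F
Pot 2: 115 chips, eligible: A, B, C, D, F
Pot 3: 12 chips, eligible: A, B, D, F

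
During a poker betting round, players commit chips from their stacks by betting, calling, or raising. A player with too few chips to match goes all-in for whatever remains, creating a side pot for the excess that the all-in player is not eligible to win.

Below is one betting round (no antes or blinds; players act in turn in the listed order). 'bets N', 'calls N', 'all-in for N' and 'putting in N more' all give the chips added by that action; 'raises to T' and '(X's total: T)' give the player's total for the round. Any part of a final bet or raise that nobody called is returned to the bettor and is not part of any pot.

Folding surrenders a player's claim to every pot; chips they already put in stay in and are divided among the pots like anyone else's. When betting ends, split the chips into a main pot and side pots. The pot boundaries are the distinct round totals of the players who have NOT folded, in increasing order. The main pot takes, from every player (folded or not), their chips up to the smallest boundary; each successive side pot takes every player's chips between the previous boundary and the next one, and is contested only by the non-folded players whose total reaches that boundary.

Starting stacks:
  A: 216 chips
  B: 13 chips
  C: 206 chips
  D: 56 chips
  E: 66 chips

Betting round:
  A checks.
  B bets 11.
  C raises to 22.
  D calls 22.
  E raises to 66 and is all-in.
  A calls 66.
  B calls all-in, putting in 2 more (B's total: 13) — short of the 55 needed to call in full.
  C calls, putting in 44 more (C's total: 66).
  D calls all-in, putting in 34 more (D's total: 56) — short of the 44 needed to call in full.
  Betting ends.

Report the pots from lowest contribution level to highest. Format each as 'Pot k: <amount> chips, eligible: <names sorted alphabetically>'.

Pot 1: 65 chips, eligible: A, B, C, D, E
Pot 2: 172 chips, eligible: A, C, D, E
Pot 3: 30 chips, eligible: A, C, E

Derivation:
Contributions: A=66, B=13, C=66, D=56, E=66
Pot levels (distinct totals of non-folded players): 13, 56, 66
Layer 1-13: 13 each from A, B, C, D, E = 13*5 = 65 chips; eligible A, B, C, D, E
Layer 14-56: 43 each from A, C, D, E = 43*4 = 172 chips; eligible A, C, D, E
Layer 57-66: 10 each from A, C, E = 10*3 = 30 chips; eligible A, C, E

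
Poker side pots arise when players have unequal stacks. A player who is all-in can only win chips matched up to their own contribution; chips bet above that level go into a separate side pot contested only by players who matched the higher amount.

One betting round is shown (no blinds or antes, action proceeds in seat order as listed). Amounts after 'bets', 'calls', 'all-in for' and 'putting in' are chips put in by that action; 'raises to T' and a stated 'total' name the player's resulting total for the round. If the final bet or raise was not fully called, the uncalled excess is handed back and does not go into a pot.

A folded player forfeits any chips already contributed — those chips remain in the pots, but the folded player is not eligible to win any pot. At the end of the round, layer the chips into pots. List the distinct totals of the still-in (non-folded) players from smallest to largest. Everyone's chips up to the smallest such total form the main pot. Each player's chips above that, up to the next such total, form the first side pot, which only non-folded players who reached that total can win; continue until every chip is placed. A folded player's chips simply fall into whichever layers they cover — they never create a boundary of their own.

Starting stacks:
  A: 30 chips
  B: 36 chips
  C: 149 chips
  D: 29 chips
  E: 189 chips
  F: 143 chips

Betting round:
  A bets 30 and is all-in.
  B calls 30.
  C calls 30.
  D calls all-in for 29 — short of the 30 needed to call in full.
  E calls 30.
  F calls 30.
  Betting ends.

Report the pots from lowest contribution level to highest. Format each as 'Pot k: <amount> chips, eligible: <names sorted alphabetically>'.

Pot 1: 174 chips, eligible: A, B, C, D, E, F
Pot 2: 5 chips, eligible: A, B, C, E, F

Derivation:
Contributions: A=30, B=30, C=30, D=29, E=30, F=30
Pot levels (distinct totals of non-folded players): 29, 30
Layer 1-29: 29 each from A, B, C, D, E, F = 29*6 = 174 chips; eligible A, B, C, D, E, F
Layer 30-30: 1 each from A, B, C, E, F = 1*5 = 5 chips; eligible A, B, C, E, F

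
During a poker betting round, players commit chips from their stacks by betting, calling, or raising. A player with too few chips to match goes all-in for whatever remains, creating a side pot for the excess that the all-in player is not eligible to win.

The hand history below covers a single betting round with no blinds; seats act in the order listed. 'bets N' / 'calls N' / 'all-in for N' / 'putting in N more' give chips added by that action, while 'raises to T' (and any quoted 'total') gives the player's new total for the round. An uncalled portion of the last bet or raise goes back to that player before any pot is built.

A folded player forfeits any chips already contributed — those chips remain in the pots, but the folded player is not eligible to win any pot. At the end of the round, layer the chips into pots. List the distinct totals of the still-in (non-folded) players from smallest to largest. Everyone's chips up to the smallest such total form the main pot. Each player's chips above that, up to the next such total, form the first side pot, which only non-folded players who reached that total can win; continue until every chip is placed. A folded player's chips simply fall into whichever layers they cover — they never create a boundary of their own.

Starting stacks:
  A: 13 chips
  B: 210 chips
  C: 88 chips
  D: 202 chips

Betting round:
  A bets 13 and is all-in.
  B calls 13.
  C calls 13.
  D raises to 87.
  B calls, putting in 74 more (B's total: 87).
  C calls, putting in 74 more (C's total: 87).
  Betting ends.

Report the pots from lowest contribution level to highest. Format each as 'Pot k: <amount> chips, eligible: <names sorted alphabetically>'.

Contributions: A=13, B=87, C=87, D=87
Pot levels (distinct totals of non-folded players): 13, 87
Layer 1-13: 13 each from A, B, C, D = 13*4 = 52 chips; eligible A, B, C, D
Layer 14-87: 74 each from B, C, D = 74*3 = 222 chips; eligible B, C, D

Pot 1: 52 chips, eligible: A, B, C, D
Pot 2: 222 chips, eligible: B, C, D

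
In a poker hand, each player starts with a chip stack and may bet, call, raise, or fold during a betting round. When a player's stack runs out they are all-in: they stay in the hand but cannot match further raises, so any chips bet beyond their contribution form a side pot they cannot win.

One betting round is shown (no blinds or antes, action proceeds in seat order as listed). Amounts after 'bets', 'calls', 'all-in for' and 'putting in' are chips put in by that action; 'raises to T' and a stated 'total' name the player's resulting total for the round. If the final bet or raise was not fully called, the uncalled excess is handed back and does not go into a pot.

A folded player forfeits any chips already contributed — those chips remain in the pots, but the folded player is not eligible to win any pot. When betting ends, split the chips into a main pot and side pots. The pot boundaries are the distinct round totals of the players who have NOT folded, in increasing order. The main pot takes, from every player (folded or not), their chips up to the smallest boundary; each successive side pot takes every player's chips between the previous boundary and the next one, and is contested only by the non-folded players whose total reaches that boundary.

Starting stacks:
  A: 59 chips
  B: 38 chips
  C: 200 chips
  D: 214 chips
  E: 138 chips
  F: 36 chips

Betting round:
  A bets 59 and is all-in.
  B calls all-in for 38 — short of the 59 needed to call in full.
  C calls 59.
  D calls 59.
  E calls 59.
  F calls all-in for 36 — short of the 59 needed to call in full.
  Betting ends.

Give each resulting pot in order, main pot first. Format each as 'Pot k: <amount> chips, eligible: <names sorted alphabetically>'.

Contributions: A=59, B=38, C=59, D=59, E=59, F=36
Pot levels (distinct totals of non-folded players): 36, 38, 59
Layer 1-36: 36 each from A, B, C, D, E, F = 36*6 = 216 chips; eligible A, B, C, D, E, F
Layer 37-38: 2 each from A, B, C, D, E = 2*5 = 10 chips; eligible A, B, C, D, E
Layer 39-59: 21 each from A, C, D, E = 21*4 = 84 chips; eligible A, C, D, E

Pot 1: 216 chips, eligible: A, B, C, D, E, F
Pot 2: 10 chips, eligible: A, B, C, D, E
Pot 3: 84 chips, eligible: A, C, D, E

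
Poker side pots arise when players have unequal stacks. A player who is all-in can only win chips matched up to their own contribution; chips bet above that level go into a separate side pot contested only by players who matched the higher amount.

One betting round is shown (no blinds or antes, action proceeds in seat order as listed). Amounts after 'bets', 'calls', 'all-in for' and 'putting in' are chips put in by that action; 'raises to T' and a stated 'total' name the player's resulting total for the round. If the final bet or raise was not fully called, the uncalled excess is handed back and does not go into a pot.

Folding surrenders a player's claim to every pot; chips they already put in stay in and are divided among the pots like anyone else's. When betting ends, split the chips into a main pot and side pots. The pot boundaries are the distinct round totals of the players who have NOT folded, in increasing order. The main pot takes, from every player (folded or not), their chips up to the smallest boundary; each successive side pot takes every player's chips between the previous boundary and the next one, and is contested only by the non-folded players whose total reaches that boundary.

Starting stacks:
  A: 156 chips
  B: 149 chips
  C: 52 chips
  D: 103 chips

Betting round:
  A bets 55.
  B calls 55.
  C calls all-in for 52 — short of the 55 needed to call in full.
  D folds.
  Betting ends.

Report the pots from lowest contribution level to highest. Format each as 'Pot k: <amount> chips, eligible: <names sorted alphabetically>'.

Pot 1: 156 chips, eligible: A, B, C
Pot 2: 6 chips, eligible: A, B

Derivation:
Contributions: A=55, B=55, C=52
Folded: D
Pot levels (distinct totals of non-folded players): 52, 55
Layer 1-52: 52 each from A, B, C = 52*3 = 156 chips; eligible A, B, C
Layer 53-55: 3 each from A, B = 3*2 = 6 chips; eligible A, B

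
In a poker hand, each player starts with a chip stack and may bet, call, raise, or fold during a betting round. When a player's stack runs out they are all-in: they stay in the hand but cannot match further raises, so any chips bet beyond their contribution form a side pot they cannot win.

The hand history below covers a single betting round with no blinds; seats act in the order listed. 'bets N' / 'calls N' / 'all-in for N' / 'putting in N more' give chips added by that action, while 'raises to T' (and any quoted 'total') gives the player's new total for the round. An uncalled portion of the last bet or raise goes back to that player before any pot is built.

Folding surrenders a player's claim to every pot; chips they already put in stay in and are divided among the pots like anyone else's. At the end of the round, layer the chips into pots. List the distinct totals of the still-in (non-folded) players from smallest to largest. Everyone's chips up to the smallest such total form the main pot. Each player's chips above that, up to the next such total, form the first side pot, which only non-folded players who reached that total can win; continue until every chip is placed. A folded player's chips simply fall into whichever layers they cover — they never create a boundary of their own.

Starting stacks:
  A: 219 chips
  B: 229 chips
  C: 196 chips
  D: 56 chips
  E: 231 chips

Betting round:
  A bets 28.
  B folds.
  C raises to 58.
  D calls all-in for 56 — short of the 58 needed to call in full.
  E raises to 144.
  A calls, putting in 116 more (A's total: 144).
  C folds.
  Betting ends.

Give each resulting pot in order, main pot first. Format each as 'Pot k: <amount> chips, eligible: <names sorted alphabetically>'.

Pot 1: 224 chips, eligible: A, D, E
Pot 2: 178 chips, eligible: A, E

Derivation:
Contributions: A=144, C=58, D=56, E=144
Folded: B, C
Pot levels (distinct totals of non-folded players): 56, 144
Layer 1-56: 56 each from A, C, D, E = 56*4 = 224 chips; eligible A, D, E
Layer 57-144: A 88 + C 2 + E 88 = 178 chips; eligible A, E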